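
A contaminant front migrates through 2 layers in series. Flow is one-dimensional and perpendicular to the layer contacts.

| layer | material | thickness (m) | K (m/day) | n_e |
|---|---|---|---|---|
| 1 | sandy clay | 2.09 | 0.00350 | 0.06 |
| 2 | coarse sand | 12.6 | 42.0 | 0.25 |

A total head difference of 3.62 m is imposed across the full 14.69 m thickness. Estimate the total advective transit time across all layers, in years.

With flow normal to the layers, continuity requires the same specific discharge q through every layer.
Σ(b_i/K_i) = 2.09/0.00350 + 12.6/42.0 = 597.4 d.
q = Δh / Σ(b_i/K_i) = 3.62 / 597.4 = 0.006059 m/day.
In each layer the seepage velocity is v_i = q/n_i, so the layer transit time is t_i = b_i·n_i / q:
  layer 1 (sandy clay): t_1 = 2.09 × 0.06 / 0.006059 = 20.70 d
  layer 2 (coarse sand): t_2 = 12.6 × 0.25 / 0.006059 = 519.9 d
Total t = Σ t_i = 540.6 days = 1.480 years.

1.48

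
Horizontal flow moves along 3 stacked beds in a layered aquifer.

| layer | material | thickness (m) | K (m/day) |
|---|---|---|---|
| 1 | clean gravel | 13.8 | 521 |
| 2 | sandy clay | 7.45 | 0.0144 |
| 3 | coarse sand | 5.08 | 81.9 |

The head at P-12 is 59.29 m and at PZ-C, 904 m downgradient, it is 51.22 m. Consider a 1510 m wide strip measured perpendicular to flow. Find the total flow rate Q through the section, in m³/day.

103000

Flow is parallel to layering, so each bed carries its own Darcy discharge and the transmissivities add.
Σ(K_i·b_i) = 521×13.8 + 0.0144×7.45 + 81.9×5.08 = 7606 m²/day.
Hydraulic gradient i = (59.29 − 51.22) / 904 = 8.07 / 904 = 0.008927.
Q = Σ(K_i·b_i) · W · i = 7606 × 1510 × 0.008927 = 1.025e+05 m³/day.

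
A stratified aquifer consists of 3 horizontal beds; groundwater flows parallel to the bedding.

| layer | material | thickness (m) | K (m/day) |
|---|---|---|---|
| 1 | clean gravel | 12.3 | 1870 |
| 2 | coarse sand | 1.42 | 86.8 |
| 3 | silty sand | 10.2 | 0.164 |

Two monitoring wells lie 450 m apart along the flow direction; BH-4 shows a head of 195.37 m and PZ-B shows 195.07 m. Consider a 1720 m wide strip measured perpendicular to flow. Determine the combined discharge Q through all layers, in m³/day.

Flow is parallel to layering, so each bed carries its own Darcy discharge and the transmissivities add.
Σ(K_i·b_i) = 1870×12.3 + 86.8×1.42 + 0.164×10.2 = 23126 m²/day.
Hydraulic gradient i = (195.37 − 195.07) / 450 = 0.3 / 450 = 0.0006667.
Q = Σ(K_i·b_i) · W · i = 23126 × 1720 × 0.0006667 = 26518 m³/day.

26500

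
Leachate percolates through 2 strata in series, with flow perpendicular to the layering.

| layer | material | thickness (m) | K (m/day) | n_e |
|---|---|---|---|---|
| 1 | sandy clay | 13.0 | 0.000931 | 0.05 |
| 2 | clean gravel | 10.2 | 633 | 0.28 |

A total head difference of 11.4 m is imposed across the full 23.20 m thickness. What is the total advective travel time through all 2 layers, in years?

11.8

With flow normal to the layers, continuity requires the same specific discharge q through every layer.
Σ(b_i/K_i) = 13.0/0.000931 + 10.2/633 = 13963 d.
q = Δh / Σ(b_i/K_i) = 11.4 / 13963 = 0.0008164 m/day.
In each layer the seepage velocity is v_i = q/n_i, so the layer transit time is t_i = b_i·n_i / q:
  layer 1 (sandy clay): t_1 = 13.0 × 0.05 / 0.0008164 = 796.2 d
  layer 2 (clean gravel): t_2 = 10.2 × 0.28 / 0.0008164 = 3498 d
Total t = Σ t_i = 4294 days = 11.76 years.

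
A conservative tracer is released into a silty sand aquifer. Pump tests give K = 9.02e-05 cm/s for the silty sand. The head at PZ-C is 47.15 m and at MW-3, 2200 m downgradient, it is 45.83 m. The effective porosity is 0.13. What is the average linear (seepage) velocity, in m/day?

0.000360

Convert K: 9.02e-05 cm/s × 864 = 0.07793 m/day.
Hydraulic gradient i = (47.15 − 45.83) / 2200 = 1.32 / 2200 = 0.0006000.
Darcy flux q = K · i = 0.07793 × 0.0006000 = 4.676e-05 m/day.
Seepage velocity v = q / n_e = 4.676e-05 / 0.13 = 0.0003597 m/day.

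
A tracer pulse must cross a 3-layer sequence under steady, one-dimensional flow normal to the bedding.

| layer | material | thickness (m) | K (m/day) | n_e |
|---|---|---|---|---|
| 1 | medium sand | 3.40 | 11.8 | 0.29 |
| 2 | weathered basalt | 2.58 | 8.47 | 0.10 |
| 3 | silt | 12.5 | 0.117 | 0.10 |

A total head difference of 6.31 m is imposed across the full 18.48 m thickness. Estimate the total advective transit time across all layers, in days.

42.5

With flow normal to the layers, continuity requires the same specific discharge q through every layer.
Σ(b_i/K_i) = 3.40/11.8 + 2.58/8.47 + 12.5/0.117 = 107.4 d.
q = Δh / Σ(b_i/K_i) = 6.31 / 107.4 = 0.05874 m/day.
In each layer the seepage velocity is v_i = q/n_i, so the layer transit time is t_i = b_i·n_i / q:
  layer 1 (medium sand): t_1 = 3.40 × 0.29 / 0.05874 = 16.79 d
  layer 2 (weathered basalt): t_2 = 2.58 × 0.10 / 0.05874 = 4.393 d
  layer 3 (silt): t_3 = 12.5 × 0.10 / 0.05874 = 21.28 d
Total t = Σ t_i = 42.46 days.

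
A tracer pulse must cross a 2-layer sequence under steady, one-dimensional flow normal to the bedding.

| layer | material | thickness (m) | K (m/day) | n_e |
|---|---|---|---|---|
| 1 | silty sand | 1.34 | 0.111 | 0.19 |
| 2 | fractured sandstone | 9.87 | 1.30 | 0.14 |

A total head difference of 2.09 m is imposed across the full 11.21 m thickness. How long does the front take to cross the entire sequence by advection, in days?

15.4

With flow normal to the layers, continuity requires the same specific discharge q through every layer.
Σ(b_i/K_i) = 1.34/0.111 + 9.87/1.30 = 19.66 d.
q = Δh / Σ(b_i/K_i) = 2.09 / 19.66 = 0.1063 m/day.
In each layer the seepage velocity is v_i = q/n_i, so the layer transit time is t_i = b_i·n_i / q:
  layer 1 (silty sand): t_1 = 1.34 × 0.19 / 0.1063 = 2.395 d
  layer 2 (fractured sandstone): t_2 = 9.87 × 0.14 / 0.1063 = 13.00 d
Total t = Σ t_i = 15.40 days.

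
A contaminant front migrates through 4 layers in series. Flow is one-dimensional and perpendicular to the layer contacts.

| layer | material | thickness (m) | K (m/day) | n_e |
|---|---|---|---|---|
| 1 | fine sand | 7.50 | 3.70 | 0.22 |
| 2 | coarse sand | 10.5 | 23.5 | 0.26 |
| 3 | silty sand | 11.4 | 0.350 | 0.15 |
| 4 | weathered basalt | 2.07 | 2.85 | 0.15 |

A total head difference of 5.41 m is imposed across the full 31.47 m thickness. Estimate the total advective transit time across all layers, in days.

With flow normal to the layers, continuity requires the same specific discharge q through every layer.
Σ(b_i/K_i) = 7.50/3.70 + 10.5/23.5 + 11.4/0.350 + 2.07/2.85 = 35.77 d.
q = Δh / Σ(b_i/K_i) = 5.41 / 35.77 = 0.1512 m/day.
In each layer the seepage velocity is v_i = q/n_i, so the layer transit time is t_i = b_i·n_i / q:
  layer 1 (fine sand): t_1 = 7.50 × 0.22 / 0.1512 = 10.91 d
  layer 2 (coarse sand): t_2 = 10.5 × 0.26 / 0.1512 = 18.05 d
  layer 3 (silty sand): t_3 = 11.4 × 0.15 / 0.1512 = 11.31 d
  layer 4 (weathered basalt): t_4 = 2.07 × 0.15 / 0.1512 = 2.053 d
Total t = Σ t_i = 42.32 days.

42.3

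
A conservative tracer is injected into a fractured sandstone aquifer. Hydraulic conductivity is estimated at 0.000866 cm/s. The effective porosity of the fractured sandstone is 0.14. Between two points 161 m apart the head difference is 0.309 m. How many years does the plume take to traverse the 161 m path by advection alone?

Convert K: 0.000866 cm/s × 864 = 0.7482 m/day.
Hydraulic gradient i = Δh / L = 0.309 / 161 = 0.001919.
Darcy flux q = K · i = 0.7482 × 0.001919 = 0.001436 m/day.
Seepage velocity v = q / n_e = 0.001436 / 0.14 = 0.01026 m/day.
Travel time t = L / v = 161 / 0.01026 = 15696 days = 42.97 years.

43.0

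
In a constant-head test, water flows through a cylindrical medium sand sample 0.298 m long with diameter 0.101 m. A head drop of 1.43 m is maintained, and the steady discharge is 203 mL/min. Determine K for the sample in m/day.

Cross-sectional area A = π·(d/2)² = π × (0.101/2)² = 0.008012 m².
Convert discharge: 203 mL/min = 3.383e-06 m³/s.
Darcy's law rearranged: K = Q·L / (A·Δh) = 3.383e-06 × 0.298 / (0.008012 × 1.43) = 8.800e-05 m/s = 7.603 m/day.

7.60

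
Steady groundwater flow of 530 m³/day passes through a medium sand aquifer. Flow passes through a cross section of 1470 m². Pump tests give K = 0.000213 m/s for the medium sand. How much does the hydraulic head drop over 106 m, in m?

2.08

Convert K: 0.000213 m/s × 86400 = 18.40 m/day.
From Q = K·A·i, i = Q / (K·A) = 530 / (18.40 × 1470) = 0.01959.
Head loss Δh = i · L = 0.01959 × 106 = 2.077 m.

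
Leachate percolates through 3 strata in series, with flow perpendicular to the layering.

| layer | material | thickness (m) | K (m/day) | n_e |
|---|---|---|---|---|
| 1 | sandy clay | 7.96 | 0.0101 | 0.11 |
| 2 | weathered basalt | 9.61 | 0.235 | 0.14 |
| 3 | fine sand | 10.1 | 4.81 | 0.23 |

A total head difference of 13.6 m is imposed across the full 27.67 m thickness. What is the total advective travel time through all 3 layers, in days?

278

With flow normal to the layers, continuity requires the same specific discharge q through every layer.
Σ(b_i/K_i) = 7.96/0.0101 + 9.61/0.235 + 10.1/4.81 = 831.1 d.
q = Δh / Σ(b_i/K_i) = 13.6 / 831.1 = 0.01636 m/day.
In each layer the seepage velocity is v_i = q/n_i, so the layer transit time is t_i = b_i·n_i / q:
  layer 1 (sandy clay): t_1 = 7.96 × 0.11 / 0.01636 = 53.51 d
  layer 2 (weathered basalt): t_2 = 9.61 × 0.14 / 0.01636 = 82.22 d
  layer 3 (fine sand): t_3 = 10.1 × 0.23 / 0.01636 = 142.0 d
Total t = Σ t_i = 277.7 days.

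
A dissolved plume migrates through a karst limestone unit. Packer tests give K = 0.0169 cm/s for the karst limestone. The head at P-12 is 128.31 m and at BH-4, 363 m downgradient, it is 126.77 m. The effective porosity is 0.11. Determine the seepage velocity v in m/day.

0.563

Convert K: 0.0169 cm/s × 864 = 14.60 m/day.
Hydraulic gradient i = (128.31 − 126.77) / 363 = 1.54 / 363 = 0.004242.
Darcy flux q = K · i = 14.60 × 0.004242 = 0.06195 m/day.
Seepage velocity v = q / n_e = 0.06195 / 0.11 = 0.5631 m/day.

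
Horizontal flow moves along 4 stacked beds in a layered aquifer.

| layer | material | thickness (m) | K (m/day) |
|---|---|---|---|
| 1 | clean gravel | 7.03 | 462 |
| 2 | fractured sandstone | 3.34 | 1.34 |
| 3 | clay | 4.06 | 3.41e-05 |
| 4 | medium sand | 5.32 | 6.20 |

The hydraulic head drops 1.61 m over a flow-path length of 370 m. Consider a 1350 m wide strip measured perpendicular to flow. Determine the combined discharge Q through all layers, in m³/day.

19300

Flow is parallel to layering, so each bed carries its own Darcy discharge and the transmissivities add.
Σ(K_i·b_i) = 462×7.03 + 1.34×3.34 + 3.41e-05×4.06 + 6.20×5.32 = 3285 m²/day.
Hydraulic gradient i = Δh / L = 1.61 / 370 = 0.004351.
Q = Σ(K_i·b_i) · W · i = 3285 × 1350 × 0.004351 = 19299 m³/day.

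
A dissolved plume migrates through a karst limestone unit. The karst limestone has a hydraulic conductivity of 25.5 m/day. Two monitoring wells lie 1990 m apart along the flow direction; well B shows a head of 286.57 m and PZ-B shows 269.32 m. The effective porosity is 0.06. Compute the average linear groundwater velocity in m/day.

Hydraulic gradient i = (286.57 − 269.32) / 1990 = 17.25 / 1990 = 0.008668.
Darcy flux q = K · i = 25.50 × 0.008668 = 0.2210 m/day.
Seepage velocity v = q / n_e = 0.2210 / 0.06 = 3.684 m/day.

3.68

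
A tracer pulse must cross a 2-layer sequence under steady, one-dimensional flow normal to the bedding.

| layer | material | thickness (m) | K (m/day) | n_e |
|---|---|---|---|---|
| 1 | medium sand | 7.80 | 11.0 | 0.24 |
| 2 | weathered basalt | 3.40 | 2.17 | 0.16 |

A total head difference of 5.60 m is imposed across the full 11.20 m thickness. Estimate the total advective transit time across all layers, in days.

0.982

With flow normal to the layers, continuity requires the same specific discharge q through every layer.
Σ(b_i/K_i) = 7.80/11.0 + 3.40/2.17 = 2.276 d.
q = Δh / Σ(b_i/K_i) = 5.60 / 2.276 = 2.461 m/day.
In each layer the seepage velocity is v_i = q/n_i, so the layer transit time is t_i = b_i·n_i / q:
  layer 1 (medium sand): t_1 = 7.80 × 0.24 / 2.461 = 0.7608 d
  layer 2 (weathered basalt): t_2 = 3.40 × 0.16 / 2.461 = 0.2211 d
Total t = Σ t_i = 0.9819 days.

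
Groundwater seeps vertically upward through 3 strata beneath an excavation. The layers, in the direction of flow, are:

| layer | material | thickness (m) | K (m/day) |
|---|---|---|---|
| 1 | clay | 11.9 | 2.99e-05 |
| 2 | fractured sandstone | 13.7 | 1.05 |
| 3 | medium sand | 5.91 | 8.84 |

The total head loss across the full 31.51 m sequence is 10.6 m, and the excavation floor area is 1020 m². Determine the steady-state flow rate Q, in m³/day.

0.0272

Flow is perpendicular to layering, so the layers act in series and the equivalent K is the thickness-weighted harmonic mean.
Total thickness L = 11.9 + 13.7 + 5.91 = 31.51 m.
Σ(b_i/K_i) = 11.9/2.99e-05 + 13.7/1.05 + 5.91/8.84 = 3.980e+05 d.
K_eq = L / Σ(b_i/K_i) = 31.51 / 3.980e+05 = 7.917e-05 m/day.
Q = K_eq · A · (Δh/L) = 7.917e-05 × 1020 × (10.6/31.51) = 0.02717 m³/day.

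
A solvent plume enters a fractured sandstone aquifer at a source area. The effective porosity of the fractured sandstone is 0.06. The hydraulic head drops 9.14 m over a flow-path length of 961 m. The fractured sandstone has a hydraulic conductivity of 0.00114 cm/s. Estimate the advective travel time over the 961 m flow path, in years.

Convert K: 0.00114 cm/s × 864 = 0.9850 m/day.
Hydraulic gradient i = Δh / L = 9.14 / 961 = 0.009511.
Darcy flux q = K · i = 0.9850 × 0.009511 = 0.009368 m/day.
Seepage velocity v = q / n_e = 0.009368 / 0.06 = 0.1561 m/day.
Travel time t = L / v = 961 / 0.1561 = 6155 days = 16.85 years.

16.9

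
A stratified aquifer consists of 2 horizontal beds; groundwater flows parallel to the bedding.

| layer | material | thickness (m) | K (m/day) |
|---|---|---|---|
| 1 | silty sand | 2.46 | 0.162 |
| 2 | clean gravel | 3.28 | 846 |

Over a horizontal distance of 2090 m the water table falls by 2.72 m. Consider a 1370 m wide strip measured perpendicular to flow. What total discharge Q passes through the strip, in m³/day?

Flow is parallel to layering, so each bed carries its own Darcy discharge and the transmissivities add.
Σ(K_i·b_i) = 0.162×2.46 + 846×3.28 = 2775 m²/day.
Hydraulic gradient i = Δh / L = 2.72 / 2090 = 0.001301.
Q = Σ(K_i·b_i) · W · i = 2775 × 1370 × 0.001301 = 4948 m³/day.

4950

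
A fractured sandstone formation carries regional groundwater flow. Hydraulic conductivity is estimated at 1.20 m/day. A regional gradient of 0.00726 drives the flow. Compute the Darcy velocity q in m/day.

0.00871

Hydraulic gradient i = 0.00726.
Specific discharge q = K · i = 1.200 × 0.007260 = 0.008712 m/day.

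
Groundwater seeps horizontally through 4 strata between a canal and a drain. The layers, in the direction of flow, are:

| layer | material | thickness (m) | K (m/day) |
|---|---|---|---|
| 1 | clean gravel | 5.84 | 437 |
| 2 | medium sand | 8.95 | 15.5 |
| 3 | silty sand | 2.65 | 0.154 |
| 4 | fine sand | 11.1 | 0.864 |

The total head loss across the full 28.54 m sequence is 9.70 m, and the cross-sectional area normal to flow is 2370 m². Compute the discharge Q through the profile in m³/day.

Flow is perpendicular to layering, so the layers act in series and the equivalent K is the thickness-weighted harmonic mean.
Total thickness L = 5.84 + 8.95 + 2.65 + 11.1 = 28.54 m.
Σ(b_i/K_i) = 5.84/437 + 8.95/15.5 + 2.65/0.154 + 11.1/0.864 = 30.65 d.
K_eq = L / Σ(b_i/K_i) = 28.54 / 30.65 = 0.9313 m/day.
Q = K_eq · A · (Δh/L) = 0.9313 × 2370 × (9.70/28.54) = 750.2 m³/day.

750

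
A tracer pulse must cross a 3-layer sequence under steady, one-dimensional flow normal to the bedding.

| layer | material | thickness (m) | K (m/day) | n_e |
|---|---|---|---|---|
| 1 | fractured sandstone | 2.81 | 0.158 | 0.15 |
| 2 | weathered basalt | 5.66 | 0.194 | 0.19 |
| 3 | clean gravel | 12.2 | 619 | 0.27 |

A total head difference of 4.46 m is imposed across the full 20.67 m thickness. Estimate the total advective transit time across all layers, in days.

With flow normal to the layers, continuity requires the same specific discharge q through every layer.
Σ(b_i/K_i) = 2.81/0.158 + 5.66/0.194 + 12.2/619 = 46.98 d.
q = Δh / Σ(b_i/K_i) = 4.46 / 46.98 = 0.09493 m/day.
In each layer the seepage velocity is v_i = q/n_i, so the layer transit time is t_i = b_i·n_i / q:
  layer 1 (fractured sandstone): t_1 = 2.81 × 0.15 / 0.09493 = 4.440 d
  layer 2 (weathered basalt): t_2 = 5.66 × 0.19 / 0.09493 = 11.33 d
  layer 3 (clean gravel): t_3 = 12.2 × 0.27 / 0.09493 = 34.70 d
Total t = Σ t_i = 50.47 days.

50.5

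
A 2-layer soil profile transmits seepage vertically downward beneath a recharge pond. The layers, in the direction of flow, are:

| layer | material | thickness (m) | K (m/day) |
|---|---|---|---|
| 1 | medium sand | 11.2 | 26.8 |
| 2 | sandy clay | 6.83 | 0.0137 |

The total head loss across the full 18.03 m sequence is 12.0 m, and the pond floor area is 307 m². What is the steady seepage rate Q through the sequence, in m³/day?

Flow is perpendicular to layering, so the layers act in series and the equivalent K is the thickness-weighted harmonic mean.
Total thickness L = 11.2 + 6.83 = 18.03 m.
Σ(b_i/K_i) = 11.2/26.8 + 6.83/0.0137 = 499.0 d.
K_eq = L / Σ(b_i/K_i) = 18.03 / 499.0 = 0.03614 m/day.
Q = K_eq · A · (Δh/L) = 0.03614 × 307 × (12.0/18.03) = 7.383 m³/day.

7.38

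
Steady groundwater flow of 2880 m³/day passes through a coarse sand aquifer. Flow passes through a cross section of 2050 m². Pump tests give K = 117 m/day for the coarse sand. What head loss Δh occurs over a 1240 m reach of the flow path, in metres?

From Q = K·A·i, i = Q / (K·A) = 2880 / (117.0 × 2050) = 0.01201.
Head loss Δh = i · L = 0.01201 × 1240 = 14.89 m.

14.9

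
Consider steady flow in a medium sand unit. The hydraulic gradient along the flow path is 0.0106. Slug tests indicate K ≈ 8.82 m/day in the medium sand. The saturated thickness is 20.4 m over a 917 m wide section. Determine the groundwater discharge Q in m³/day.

1750

Cross-sectional area A = 917 × 20.4 = 18707 m².
Hydraulic gradient i = 0.0106.
Darcy's law: Q = K · A · i = 8.820 × 18707 × 0.01060 = 1749 m³/day.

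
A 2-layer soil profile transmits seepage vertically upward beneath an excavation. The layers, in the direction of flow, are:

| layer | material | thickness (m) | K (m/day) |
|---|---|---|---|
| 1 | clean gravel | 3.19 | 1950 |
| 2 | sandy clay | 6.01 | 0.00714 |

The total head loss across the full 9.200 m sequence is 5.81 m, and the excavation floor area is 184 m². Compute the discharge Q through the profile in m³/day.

1.27

Flow is perpendicular to layering, so the layers act in series and the equivalent K is the thickness-weighted harmonic mean.
Total thickness L = 3.19 + 6.01 = 9.200 m.
Σ(b_i/K_i) = 3.19/1950 + 6.01/0.00714 = 841.7 d.
K_eq = L / Σ(b_i/K_i) = 9.200 / 841.7 = 0.01093 m/day.
Q = K_eq · A · (Δh/L) = 0.01093 × 184 × (5.81/9.200) = 1.270 m³/day.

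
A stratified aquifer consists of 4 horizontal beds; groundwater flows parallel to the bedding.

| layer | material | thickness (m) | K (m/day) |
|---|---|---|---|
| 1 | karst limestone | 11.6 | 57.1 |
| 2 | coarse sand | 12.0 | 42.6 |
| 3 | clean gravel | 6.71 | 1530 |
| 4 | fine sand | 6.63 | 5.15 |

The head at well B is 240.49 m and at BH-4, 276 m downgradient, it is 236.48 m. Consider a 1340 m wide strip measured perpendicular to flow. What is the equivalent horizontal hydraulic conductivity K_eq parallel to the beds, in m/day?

Flow is parallel to layering, so each bed carries its own Darcy discharge and the transmissivities add.
Σ(K_i·b_i) = 57.1×11.6 + 42.6×12.0 + 1530×6.71 + 5.15×6.63 = 11474 m²/day.
Total thickness b = 36.94 m, so K_eq = Σ(K_i·b_i)/b = 310.6 m/day.

311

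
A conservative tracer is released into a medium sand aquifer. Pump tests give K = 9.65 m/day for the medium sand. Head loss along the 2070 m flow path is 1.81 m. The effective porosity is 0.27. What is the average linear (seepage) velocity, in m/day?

Hydraulic gradient i = Δh / L = 1.81 / 2070 = 0.0008744.
Darcy flux q = K · i = 9.650 × 0.0008744 = 0.008438 m/day.
Seepage velocity v = q / n_e = 0.008438 / 0.27 = 0.03125 m/day.

0.0313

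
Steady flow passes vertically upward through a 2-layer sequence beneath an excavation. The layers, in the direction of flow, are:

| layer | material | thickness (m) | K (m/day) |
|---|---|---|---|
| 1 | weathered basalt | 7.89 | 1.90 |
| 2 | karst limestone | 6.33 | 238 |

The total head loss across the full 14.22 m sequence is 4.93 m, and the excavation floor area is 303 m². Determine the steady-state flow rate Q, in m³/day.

357

Flow is perpendicular to layering, so the layers act in series and the equivalent K is the thickness-weighted harmonic mean.
Total thickness L = 7.89 + 6.33 = 14.22 m.
Σ(b_i/K_i) = 7.89/1.90 + 6.33/238 = 4.179 d.
K_eq = L / Σ(b_i/K_i) = 14.22 / 4.179 = 3.403 m/day.
Q = K_eq · A · (Δh/L) = 3.403 × 303 × (4.93/14.22) = 357.4 m³/day.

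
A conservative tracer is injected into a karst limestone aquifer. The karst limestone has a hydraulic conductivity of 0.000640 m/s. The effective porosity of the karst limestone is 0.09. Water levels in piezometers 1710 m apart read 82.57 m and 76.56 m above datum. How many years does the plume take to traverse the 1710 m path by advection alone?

Convert K: 0.000640 m/s × 86400 = 55.30 m/day.
Hydraulic gradient i = (82.57 − 76.56) / 1710 = 6.01 / 1710 = 0.003515.
Darcy flux q = K · i = 55.30 × 0.003515 = 0.1943 m/day.
Seepage velocity v = q / n_e = 0.1943 / 0.09 = 2.159 m/day.
Travel time t = L / v = 1710 / 2.159 = 791.9 days = 2.168 years.

2.17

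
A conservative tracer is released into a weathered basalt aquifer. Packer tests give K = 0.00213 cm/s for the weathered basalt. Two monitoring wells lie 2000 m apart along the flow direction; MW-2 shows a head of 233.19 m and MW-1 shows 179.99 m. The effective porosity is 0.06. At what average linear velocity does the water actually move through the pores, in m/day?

Convert K: 0.00213 cm/s × 864 = 1.840 m/day.
Hydraulic gradient i = (233.19 − 179.99) / 2000 = 53.2 / 2000 = 0.02660.
Darcy flux q = K · i = 1.840 × 0.02660 = 0.04895 m/day.
Seepage velocity v = q / n_e = 0.04895 / 0.06 = 0.8159 m/day.

0.816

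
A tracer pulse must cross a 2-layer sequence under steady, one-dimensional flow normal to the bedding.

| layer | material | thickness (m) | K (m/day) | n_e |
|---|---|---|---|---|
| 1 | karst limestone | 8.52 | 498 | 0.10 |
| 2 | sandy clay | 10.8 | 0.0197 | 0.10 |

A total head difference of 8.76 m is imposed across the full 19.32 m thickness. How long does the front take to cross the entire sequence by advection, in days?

121

With flow normal to the layers, continuity requires the same specific discharge q through every layer.
Σ(b_i/K_i) = 8.52/498 + 10.8/0.0197 = 548.2 d.
q = Δh / Σ(b_i/K_i) = 8.76 / 548.2 = 0.01598 m/day.
In each layer the seepage velocity is v_i = q/n_i, so the layer transit time is t_i = b_i·n_i / q:
  layer 1 (karst limestone): t_1 = 8.52 × 0.10 / 0.01598 = 53.32 d
  layer 2 (sandy clay): t_2 = 10.8 × 0.10 / 0.01598 = 67.59 d
Total t = Σ t_i = 120.9 days.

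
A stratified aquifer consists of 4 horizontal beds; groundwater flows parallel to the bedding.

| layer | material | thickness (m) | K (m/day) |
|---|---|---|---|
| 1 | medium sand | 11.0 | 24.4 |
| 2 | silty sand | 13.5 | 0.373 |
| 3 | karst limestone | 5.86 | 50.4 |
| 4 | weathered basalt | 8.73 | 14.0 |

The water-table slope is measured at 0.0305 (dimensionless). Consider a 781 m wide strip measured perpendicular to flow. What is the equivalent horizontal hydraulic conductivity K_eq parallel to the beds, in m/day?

17.7

Flow is parallel to layering, so each bed carries its own Darcy discharge and the transmissivities add.
Σ(K_i·b_i) = 24.4×11.0 + 0.373×13.5 + 50.4×5.86 + 14.0×8.73 = 691.0 m²/day.
Total thickness b = 39.09 m, so K_eq = Σ(K_i·b_i)/b = 17.68 m/day.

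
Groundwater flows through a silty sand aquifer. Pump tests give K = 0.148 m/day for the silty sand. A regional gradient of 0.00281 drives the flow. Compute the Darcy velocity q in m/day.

0.000416

Hydraulic gradient i = 0.00281.
Specific discharge q = K · i = 0.1480 × 0.002810 = 0.0004159 m/day.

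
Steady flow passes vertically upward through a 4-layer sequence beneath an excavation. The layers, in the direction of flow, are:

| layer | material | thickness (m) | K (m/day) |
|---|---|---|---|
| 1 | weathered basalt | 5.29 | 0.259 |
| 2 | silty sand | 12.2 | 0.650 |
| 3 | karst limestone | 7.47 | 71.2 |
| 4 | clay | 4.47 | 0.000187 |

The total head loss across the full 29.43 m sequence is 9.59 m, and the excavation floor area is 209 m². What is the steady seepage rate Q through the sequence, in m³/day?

Flow is perpendicular to layering, so the layers act in series and the equivalent K is the thickness-weighted harmonic mean.
Total thickness L = 5.29 + 12.2 + 7.47 + 4.47 = 29.43 m.
Σ(b_i/K_i) = 5.29/0.259 + 12.2/0.650 + 7.47/71.2 + 4.47/0.000187 = 23943 d.
K_eq = L / Σ(b_i/K_i) = 29.43 / 23943 = 0.001229 m/day.
Q = K_eq · A · (Δh/L) = 0.001229 × 209 × (9.59/29.43) = 0.08371 m³/day.

0.0837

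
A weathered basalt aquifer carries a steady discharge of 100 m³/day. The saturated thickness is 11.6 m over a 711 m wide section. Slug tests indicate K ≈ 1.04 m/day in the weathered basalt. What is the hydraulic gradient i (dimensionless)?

Cross-sectional area A = 711 × 11.6 = 8248 m².
From Q = K·A·i, i = Q / (K·A) = 100 / (1.040 × 8248) = 0.01166.

0.0117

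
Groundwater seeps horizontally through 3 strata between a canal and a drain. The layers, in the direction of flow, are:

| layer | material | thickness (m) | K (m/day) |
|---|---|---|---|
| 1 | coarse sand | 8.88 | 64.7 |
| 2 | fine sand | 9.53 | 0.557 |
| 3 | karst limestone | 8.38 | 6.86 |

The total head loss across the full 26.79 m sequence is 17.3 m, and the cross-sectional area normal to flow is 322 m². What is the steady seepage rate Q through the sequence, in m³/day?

302

Flow is perpendicular to layering, so the layers act in series and the equivalent K is the thickness-weighted harmonic mean.
Total thickness L = 8.88 + 9.53 + 8.38 = 26.79 m.
Σ(b_i/K_i) = 8.88/64.7 + 9.53/0.557 + 8.38/6.86 = 18.47 d.
K_eq = L / Σ(b_i/K_i) = 26.79 / 18.47 = 1.451 m/day.
Q = K_eq · A · (Δh/L) = 1.451 × 322 × (17.3/26.79) = 301.6 m³/day.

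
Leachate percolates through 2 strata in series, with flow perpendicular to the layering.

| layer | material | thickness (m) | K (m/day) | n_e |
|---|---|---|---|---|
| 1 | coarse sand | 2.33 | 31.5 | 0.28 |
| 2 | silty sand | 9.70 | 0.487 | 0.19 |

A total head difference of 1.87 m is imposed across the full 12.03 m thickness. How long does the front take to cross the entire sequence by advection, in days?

26.7

With flow normal to the layers, continuity requires the same specific discharge q through every layer.
Σ(b_i/K_i) = 2.33/31.5 + 9.70/0.487 = 19.99 d.
q = Δh / Σ(b_i/K_i) = 1.87 / 19.99 = 0.09354 m/day.
In each layer the seepage velocity is v_i = q/n_i, so the layer transit time is t_i = b_i·n_i / q:
  layer 1 (coarse sand): t_1 = 2.33 × 0.28 / 0.09354 = 6.975 d
  layer 2 (silty sand): t_2 = 9.70 × 0.19 / 0.09354 = 19.70 d
Total t = Σ t_i = 26.68 days.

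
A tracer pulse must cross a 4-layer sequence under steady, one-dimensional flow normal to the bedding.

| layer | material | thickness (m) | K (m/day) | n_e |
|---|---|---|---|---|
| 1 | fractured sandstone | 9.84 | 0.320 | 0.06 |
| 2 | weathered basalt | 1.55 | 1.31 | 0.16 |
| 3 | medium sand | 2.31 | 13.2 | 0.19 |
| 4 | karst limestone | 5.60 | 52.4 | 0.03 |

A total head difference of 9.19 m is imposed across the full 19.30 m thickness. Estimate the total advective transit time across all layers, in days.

With flow normal to the layers, continuity requires the same specific discharge q through every layer.
Σ(b_i/K_i) = 9.84/0.320 + 1.55/1.31 + 2.31/13.2 + 5.60/52.4 = 32.22 d.
q = Δh / Σ(b_i/K_i) = 9.19 / 32.22 = 0.2853 m/day.
In each layer the seepage velocity is v_i = q/n_i, so the layer transit time is t_i = b_i·n_i / q:
  layer 1 (fractured sandstone): t_1 = 9.84 × 0.06 / 0.2853 = 2.070 d
  layer 2 (weathered basalt): t_2 = 1.55 × 0.16 / 0.2853 = 0.8694 d
  layer 3 (medium sand): t_3 = 2.31 × 0.19 / 0.2853 = 1.539 d
  layer 4 (karst limestone): t_4 = 5.60 × 0.03 / 0.2853 = 0.5889 d
Total t = Σ t_i = 5.066 days.

5.07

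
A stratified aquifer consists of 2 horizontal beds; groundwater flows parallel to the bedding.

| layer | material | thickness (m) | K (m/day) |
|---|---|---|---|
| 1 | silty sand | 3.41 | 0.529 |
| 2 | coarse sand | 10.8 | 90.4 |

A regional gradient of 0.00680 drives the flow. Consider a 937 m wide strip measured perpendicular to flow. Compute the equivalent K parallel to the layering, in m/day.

Flow is parallel to layering, so each bed carries its own Darcy discharge and the transmissivities add.
Σ(K_i·b_i) = 0.529×3.41 + 90.4×10.8 = 978.1 m²/day.
Total thickness b = 14.21 m, so K_eq = Σ(K_i·b_i)/b = 68.83 m/day.

68.8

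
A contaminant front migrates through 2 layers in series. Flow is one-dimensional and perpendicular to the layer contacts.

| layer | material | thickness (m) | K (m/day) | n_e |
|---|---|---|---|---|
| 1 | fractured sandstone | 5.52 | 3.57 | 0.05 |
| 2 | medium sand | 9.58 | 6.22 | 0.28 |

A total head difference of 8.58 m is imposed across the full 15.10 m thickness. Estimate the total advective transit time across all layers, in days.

1.06

With flow normal to the layers, continuity requires the same specific discharge q through every layer.
Σ(b_i/K_i) = 5.52/3.57 + 9.58/6.22 = 3.086 d.
q = Δh / Σ(b_i/K_i) = 8.58 / 3.086 = 2.780 m/day.
In each layer the seepage velocity is v_i = q/n_i, so the layer transit time is t_i = b_i·n_i / q:
  layer 1 (fractured sandstone): t_1 = 5.52 × 0.05 / 2.780 = 0.09928 d
  layer 2 (medium sand): t_2 = 9.58 × 0.28 / 2.780 = 0.9649 d
Total t = Σ t_i = 1.064 days.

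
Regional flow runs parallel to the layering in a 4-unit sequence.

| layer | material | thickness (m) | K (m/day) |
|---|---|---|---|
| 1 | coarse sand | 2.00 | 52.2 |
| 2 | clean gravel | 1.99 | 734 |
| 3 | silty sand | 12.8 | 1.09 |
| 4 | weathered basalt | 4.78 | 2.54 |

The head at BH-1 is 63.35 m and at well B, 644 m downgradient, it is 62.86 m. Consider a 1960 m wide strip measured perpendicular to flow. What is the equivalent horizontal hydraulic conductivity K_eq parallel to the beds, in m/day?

Flow is parallel to layering, so each bed carries its own Darcy discharge and the transmissivities add.
Σ(K_i·b_i) = 52.2×2.00 + 734×1.99 + 1.09×12.8 + 2.54×4.78 = 1591 m²/day.
Total thickness b = 21.57 m, so K_eq = Σ(K_i·b_i)/b = 73.77 m/day.

73.8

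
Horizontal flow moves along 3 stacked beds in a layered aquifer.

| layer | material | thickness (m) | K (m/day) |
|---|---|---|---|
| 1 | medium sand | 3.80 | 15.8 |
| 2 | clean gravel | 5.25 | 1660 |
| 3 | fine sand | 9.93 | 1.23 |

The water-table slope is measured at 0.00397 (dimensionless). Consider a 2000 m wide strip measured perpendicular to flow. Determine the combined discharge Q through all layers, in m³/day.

69800

Flow is parallel to layering, so each bed carries its own Darcy discharge and the transmissivities add.
Σ(K_i·b_i) = 15.8×3.80 + 1660×5.25 + 1.23×9.93 = 8787 m²/day.
Hydraulic gradient i = 0.00397.
Q = Σ(K_i·b_i) · W · i = 8787 × 2000 × 0.003970 = 69771 m³/day.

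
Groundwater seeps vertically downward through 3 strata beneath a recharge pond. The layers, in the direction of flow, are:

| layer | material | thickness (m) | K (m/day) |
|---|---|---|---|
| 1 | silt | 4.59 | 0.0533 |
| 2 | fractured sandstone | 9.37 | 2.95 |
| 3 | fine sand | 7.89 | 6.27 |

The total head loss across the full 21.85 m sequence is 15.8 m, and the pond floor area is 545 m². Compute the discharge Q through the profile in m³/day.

95.1

Flow is perpendicular to layering, so the layers act in series and the equivalent K is the thickness-weighted harmonic mean.
Total thickness L = 4.59 + 9.37 + 7.89 = 21.85 m.
Σ(b_i/K_i) = 4.59/0.0533 + 9.37/2.95 + 7.89/6.27 = 90.55 d.
K_eq = L / Σ(b_i/K_i) = 21.85 / 90.55 = 0.2413 m/day.
Q = K_eq · A · (Δh/L) = 0.2413 × 545 × (15.8/21.85) = 95.10 m³/day.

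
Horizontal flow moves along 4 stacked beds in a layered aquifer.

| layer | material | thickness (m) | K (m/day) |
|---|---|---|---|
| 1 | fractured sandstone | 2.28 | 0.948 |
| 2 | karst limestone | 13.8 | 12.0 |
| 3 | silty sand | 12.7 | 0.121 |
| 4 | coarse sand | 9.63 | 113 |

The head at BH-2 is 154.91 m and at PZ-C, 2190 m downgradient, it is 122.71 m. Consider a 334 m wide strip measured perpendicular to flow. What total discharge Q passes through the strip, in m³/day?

6180

Flow is parallel to layering, so each bed carries its own Darcy discharge and the transmissivities add.
Σ(K_i·b_i) = 0.948×2.28 + 12.0×13.8 + 0.121×12.7 + 113×9.63 = 1257 m²/day.
Hydraulic gradient i = (154.91 − 122.71) / 2190 = 32.2 / 2190 = 0.01470.
Q = Σ(K_i·b_i) · W · i = 1257 × 334 × 0.01470 = 6175 m³/day.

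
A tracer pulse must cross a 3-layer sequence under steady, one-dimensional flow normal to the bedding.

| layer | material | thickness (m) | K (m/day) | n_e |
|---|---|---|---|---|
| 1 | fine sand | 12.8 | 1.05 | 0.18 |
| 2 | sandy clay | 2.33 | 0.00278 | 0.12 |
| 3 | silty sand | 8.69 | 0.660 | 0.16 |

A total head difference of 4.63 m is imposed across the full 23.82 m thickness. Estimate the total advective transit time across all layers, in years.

2.03

With flow normal to the layers, continuity requires the same specific discharge q through every layer.
Σ(b_i/K_i) = 12.8/1.05 + 2.33/0.00278 + 8.69/0.660 = 863.5 d.
q = Δh / Σ(b_i/K_i) = 4.63 / 863.5 = 0.005362 m/day.
In each layer the seepage velocity is v_i = q/n_i, so the layer transit time is t_i = b_i·n_i / q:
  layer 1 (fine sand): t_1 = 12.8 × 0.18 / 0.005362 = 429.7 d
  layer 2 (sandy clay): t_2 = 2.33 × 0.12 / 0.005362 = 52.14 d
  layer 3 (silty sand): t_3 = 8.69 × 0.16 / 0.005362 = 259.3 d
Total t = Σ t_i = 741.1 days = 2.029 years.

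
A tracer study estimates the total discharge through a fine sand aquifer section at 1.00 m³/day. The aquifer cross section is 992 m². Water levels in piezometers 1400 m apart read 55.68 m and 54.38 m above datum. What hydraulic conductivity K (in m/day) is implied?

1.09

Hydraulic gradient i = (55.68 − 54.38) / 1400 = 1.3 / 1400 = 0.0009286.
From Q = K·A·i, K = Q / (A·i) = 1.00 / (992.0 × 0.0009286) = 1.086 m/day.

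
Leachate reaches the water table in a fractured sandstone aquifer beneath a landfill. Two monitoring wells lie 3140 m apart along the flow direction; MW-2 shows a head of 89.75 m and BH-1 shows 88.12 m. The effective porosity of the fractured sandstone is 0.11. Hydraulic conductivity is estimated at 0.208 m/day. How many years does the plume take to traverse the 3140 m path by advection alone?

Hydraulic gradient i = (89.75 − 88.12) / 3140 = 1.63 / 3140 = 0.0005191.
Darcy flux q = K · i = 0.2080 × 0.0005191 = 0.0001080 m/day.
Seepage velocity v = q / n_e = 0.0001080 / 0.11 = 0.0009816 m/day.
Travel time t = L / v = 3140 / 0.0009816 = 3.199e+06 days = 8758 years.

8760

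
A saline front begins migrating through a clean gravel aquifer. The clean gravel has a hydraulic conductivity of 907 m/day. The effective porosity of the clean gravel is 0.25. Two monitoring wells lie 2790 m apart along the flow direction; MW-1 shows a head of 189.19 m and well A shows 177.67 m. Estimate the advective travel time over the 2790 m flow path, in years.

0.510

Hydraulic gradient i = (189.19 − 177.67) / 2790 = 11.52 / 2790 = 0.004129.
Darcy flux q = K · i = 907.0 × 0.004129 = 3.745 m/day.
Seepage velocity v = q / n_e = 3.745 / 0.25 = 14.98 m/day.
Travel time t = L / v = 2790 / 14.98 = 186.2 days = 0.5099 years.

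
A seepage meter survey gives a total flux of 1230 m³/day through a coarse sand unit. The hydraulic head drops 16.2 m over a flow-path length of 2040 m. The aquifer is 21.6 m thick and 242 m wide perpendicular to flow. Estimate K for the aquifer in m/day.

Cross-sectional area A = 242 × 21.6 = 5227 m².
Hydraulic gradient i = Δh / L = 16.2 / 2040 = 0.007941.
From Q = K·A·i, K = Q / (A·i) = 1230 / (5227 × 0.007941) = 29.63 m/day.

29.6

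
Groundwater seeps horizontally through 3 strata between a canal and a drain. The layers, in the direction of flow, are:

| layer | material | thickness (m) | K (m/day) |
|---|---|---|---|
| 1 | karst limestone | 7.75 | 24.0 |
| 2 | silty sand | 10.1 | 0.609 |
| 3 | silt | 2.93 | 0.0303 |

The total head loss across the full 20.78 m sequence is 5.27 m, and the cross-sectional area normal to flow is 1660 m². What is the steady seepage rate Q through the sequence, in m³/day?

Flow is perpendicular to layering, so the layers act in series and the equivalent K is the thickness-weighted harmonic mean.
Total thickness L = 7.75 + 10.1 + 2.93 = 20.78 m.
Σ(b_i/K_i) = 7.75/24.0 + 10.1/0.609 + 2.93/0.0303 = 113.6 d.
K_eq = L / Σ(b_i/K_i) = 20.78 / 113.6 = 0.1829 m/day.
Q = K_eq · A · (Δh/L) = 0.1829 × 1660 × (5.27/20.78) = 77.00 m³/day.

77.0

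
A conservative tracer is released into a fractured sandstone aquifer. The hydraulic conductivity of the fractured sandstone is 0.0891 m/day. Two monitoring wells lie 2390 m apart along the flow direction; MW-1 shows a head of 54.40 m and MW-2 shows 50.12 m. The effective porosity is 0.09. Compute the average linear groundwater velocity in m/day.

Hydraulic gradient i = (54.40 − 50.12) / 2390 = 4.28 / 2390 = 0.001791.
Darcy flux q = K · i = 0.08910 × 0.001791 = 0.0001596 m/day.
Seepage velocity v = q / n_e = 0.0001596 / 0.09 = 0.001773 m/day.

0.00177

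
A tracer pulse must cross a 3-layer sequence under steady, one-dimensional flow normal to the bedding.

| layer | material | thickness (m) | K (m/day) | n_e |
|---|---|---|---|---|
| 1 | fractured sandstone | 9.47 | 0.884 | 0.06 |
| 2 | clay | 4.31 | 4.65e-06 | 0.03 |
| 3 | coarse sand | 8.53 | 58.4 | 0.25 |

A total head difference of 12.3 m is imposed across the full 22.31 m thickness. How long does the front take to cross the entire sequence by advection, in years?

584

With flow normal to the layers, continuity requires the same specific discharge q through every layer.
Σ(b_i/K_i) = 9.47/0.884 + 4.31/4.65e-06 + 8.53/58.4 = 9.269e+05 d.
q = Δh / Σ(b_i/K_i) = 12.3 / 9.269e+05 = 1.327e-05 m/day.
In each layer the seepage velocity is v_i = q/n_i, so the layer transit time is t_i = b_i·n_i / q:
  layer 1 (fractured sandstone): t_1 = 9.47 × 0.06 / 1.327e-05 = 42818 d
  layer 2 (clay): t_2 = 4.31 × 0.03 / 1.327e-05 = 9744 d
  layer 3 (coarse sand): t_3 = 8.53 × 0.25 / 1.327e-05 = 1.607e+05 d
Total t = Σ t_i = 2.133e+05 days = 583.9 years.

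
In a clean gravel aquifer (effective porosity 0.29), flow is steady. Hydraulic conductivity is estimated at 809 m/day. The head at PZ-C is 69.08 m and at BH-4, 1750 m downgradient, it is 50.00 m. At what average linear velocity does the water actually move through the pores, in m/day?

30.4

Hydraulic gradient i = (69.08 − 50.00) / 1750 = 19.08 / 1750 = 0.01090.
Darcy flux q = K · i = 809.0 × 0.01090 = 8.820 m/day.
Seepage velocity v = q / n_e = 8.820 / 0.29 = 30.42 m/day.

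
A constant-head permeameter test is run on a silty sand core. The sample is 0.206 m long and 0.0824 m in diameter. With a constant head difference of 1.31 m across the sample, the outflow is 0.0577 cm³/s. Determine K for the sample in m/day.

Cross-sectional area A = π·(d/2)² = π × (0.0824/2)² = 0.005333 m².
Convert discharge: 0.0577 cm³/s = 5.770e-08 m³/s.
Darcy's law rearranged: K = Q·L / (A·Δh) = 5.770e-08 × 0.206 / (0.005333 × 1.31) = 1.701e-06 m/s = 0.1470 m/day.

0.147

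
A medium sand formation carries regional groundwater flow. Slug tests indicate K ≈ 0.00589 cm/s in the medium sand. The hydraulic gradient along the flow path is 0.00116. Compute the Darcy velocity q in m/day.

0.00590

Convert K: 0.00589 cm/s × 864 = 5.089 m/day.
Hydraulic gradient i = 0.00116.
Specific discharge q = K · i = 5.089 × 0.001160 = 0.005903 m/day.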